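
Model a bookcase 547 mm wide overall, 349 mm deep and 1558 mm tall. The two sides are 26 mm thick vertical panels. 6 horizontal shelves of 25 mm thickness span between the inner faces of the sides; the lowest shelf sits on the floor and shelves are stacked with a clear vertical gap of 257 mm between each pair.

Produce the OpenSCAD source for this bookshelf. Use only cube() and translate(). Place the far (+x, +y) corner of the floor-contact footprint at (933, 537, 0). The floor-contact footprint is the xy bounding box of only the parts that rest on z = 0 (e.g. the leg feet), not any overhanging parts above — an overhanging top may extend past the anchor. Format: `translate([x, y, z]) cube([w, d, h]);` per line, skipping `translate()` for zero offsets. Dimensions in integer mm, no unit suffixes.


translate([386, 188, 0]) cube([26, 349, 1558]);
translate([907, 188, 0]) cube([26, 349, 1558]);
translate([412, 188, 0]) cube([495, 349, 25]);
translate([412, 188, 282]) cube([495, 349, 25]);
translate([412, 188, 564]) cube([495, 349, 25]);
translate([412, 188, 846]) cube([495, 349, 25]);
translate([412, 188, 1128]) cube([495, 349, 25]);
translate([412, 188, 1410]) cube([495, 349, 25]);


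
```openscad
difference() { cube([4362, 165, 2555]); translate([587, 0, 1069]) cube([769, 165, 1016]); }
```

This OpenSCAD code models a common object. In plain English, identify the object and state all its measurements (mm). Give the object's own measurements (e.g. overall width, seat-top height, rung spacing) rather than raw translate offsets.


A wall 4362 mm long (x), 165 mm thick (y), 2555 mm tall, with a rectangular window opening cut through it. The opening is 769 mm wide and 1016 mm tall; its sill is at z = 1069 mm and its near (−x) edge is 587 mm from the wall's −x end. The opening passes through the full wall thickness.


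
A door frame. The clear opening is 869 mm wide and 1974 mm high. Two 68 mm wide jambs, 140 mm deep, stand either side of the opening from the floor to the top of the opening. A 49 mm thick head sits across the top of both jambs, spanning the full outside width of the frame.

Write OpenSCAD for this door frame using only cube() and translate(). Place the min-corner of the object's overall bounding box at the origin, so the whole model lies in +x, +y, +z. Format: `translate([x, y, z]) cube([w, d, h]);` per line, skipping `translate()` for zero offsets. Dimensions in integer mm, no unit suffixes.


cube([68, 140, 1974]);
translate([937, 0, 0]) cube([68, 140, 1974]);
translate([0, 0, 1974]) cube([1005, 140, 49]);


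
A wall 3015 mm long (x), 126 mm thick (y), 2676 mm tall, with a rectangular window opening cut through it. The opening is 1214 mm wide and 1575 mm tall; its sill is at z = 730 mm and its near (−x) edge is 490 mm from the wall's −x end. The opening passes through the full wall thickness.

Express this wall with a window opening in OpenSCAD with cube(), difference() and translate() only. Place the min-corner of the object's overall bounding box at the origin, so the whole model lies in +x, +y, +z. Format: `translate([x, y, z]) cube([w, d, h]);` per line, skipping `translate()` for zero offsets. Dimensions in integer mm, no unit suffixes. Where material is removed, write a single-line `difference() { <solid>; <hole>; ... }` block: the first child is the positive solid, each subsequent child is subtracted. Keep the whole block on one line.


difference() { cube([3015, 126, 2676]); translate([490, 0, 730]) cube([1214, 126, 1575]); }


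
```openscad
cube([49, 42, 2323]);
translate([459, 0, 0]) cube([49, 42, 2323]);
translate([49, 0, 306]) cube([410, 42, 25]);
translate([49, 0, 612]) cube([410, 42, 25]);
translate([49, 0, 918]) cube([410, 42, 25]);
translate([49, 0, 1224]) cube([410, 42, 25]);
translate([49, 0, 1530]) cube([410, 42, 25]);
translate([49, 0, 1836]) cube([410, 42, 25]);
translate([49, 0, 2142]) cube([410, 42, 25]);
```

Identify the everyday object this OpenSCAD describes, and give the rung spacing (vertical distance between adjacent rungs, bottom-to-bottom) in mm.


A ladder. The rung spacing is 306 mm.

Two tall 49×42 posts with 7 short bars between them — a ladder. Adjacent rungs sit at z = 306 and z = 612, so the spacing is 612 − 306 = 306 mm.


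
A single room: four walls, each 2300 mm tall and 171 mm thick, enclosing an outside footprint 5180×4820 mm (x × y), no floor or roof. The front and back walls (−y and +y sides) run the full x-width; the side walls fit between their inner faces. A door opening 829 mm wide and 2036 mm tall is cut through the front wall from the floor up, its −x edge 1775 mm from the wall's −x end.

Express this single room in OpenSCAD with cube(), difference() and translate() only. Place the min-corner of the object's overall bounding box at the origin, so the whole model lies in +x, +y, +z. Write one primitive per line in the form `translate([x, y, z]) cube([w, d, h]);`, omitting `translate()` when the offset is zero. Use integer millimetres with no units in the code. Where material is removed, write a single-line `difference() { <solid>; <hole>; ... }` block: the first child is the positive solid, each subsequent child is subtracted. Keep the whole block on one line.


difference() { cube([5180, 171, 2300]); translate([1775, 0, 0]) cube([829, 171, 2036]); }
translate([0, 4649, 0]) cube([5180, 171, 2300]);
translate([0, 171, 0]) cube([171, 4478, 2300]);
translate([5009, 171, 0]) cube([171, 4478, 2300]);


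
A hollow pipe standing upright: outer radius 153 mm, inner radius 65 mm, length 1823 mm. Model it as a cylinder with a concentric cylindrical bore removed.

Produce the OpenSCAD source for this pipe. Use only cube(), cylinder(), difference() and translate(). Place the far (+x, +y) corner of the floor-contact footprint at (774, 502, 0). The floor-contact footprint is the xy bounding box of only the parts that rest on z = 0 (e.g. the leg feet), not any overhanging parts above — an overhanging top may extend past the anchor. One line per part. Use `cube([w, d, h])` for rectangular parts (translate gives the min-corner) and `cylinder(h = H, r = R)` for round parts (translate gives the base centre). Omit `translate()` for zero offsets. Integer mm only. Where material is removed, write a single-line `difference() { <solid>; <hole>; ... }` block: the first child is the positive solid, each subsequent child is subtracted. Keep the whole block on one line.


difference() { translate([621, 349, 0]) cylinder(h = 1823, r = 153); translate([621, 349, 0]) cylinder(h = 1823, r = 65); }


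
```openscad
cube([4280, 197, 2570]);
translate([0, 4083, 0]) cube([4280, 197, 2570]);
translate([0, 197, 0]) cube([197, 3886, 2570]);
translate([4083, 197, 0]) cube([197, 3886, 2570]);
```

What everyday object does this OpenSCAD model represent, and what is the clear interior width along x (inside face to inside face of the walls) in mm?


A house (or room) frame. The interior width is 3886 mm.

Four 2570 mm walls enclosing a rectangle with no floor or roof — a room or house frame. Outside width is 4280 mm and wall thickness is 197 mm, so the interior width is 4280 − 2 × 197 = 3886 mm.


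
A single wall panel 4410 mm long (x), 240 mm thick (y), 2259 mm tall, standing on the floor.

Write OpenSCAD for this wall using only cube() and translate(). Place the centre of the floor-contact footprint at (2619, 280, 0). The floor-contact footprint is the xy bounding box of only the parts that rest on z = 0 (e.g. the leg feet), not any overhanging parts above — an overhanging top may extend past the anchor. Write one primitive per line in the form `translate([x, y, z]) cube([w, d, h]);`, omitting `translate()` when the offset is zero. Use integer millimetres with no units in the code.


translate([414, 160, 0]) cube([4410, 240, 2259]);


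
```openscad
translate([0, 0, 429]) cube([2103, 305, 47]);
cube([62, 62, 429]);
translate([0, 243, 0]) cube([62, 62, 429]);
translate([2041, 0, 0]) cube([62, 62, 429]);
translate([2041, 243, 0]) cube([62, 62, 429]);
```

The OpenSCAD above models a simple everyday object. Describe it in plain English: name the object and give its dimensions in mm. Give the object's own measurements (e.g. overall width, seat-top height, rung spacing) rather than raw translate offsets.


A bench: a 2103×305 mm seat slab, 47 mm thick, top at z = 476 mm, on four 62×62 mm square legs flush with the seat corners and standing on z = 0.


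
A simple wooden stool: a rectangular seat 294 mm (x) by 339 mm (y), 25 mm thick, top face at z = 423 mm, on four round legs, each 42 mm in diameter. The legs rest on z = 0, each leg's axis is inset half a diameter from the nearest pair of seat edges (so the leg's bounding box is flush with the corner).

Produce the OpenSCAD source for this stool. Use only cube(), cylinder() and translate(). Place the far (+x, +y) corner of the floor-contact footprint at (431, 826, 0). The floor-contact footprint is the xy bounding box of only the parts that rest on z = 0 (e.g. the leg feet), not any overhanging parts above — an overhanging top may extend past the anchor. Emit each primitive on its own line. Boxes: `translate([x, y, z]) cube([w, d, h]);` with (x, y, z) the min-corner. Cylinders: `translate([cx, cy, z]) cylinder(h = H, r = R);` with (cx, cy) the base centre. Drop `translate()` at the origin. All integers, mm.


// leg_h = 423 - 25 = 398
translate([137, 487, 398]) cube([294, 339, 25]);
translate([158, 508, 0]) cylinder(h = 398, r = 21);
translate([410, 508, 0]) cylinder(h = 398, r = 21);
translate([158, 805, 0]) cylinder(h = 398, r = 21);
translate([410, 805, 0]) cylinder(h = 398, r = 21);


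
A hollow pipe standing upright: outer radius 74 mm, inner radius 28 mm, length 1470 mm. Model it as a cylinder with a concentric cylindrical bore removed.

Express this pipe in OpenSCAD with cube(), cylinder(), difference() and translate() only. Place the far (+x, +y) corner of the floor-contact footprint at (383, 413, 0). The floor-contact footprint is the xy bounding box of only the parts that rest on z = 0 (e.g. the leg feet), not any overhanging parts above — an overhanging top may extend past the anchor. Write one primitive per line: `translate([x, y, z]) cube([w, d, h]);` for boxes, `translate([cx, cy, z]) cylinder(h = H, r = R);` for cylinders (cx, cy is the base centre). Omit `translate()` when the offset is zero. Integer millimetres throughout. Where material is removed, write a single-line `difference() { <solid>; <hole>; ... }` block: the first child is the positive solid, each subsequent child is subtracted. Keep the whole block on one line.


difference() { translate([309, 339, 0]) cylinder(h = 1470, r = 74); translate([309, 339, 0]) cylinder(h = 1470, r = 28); }


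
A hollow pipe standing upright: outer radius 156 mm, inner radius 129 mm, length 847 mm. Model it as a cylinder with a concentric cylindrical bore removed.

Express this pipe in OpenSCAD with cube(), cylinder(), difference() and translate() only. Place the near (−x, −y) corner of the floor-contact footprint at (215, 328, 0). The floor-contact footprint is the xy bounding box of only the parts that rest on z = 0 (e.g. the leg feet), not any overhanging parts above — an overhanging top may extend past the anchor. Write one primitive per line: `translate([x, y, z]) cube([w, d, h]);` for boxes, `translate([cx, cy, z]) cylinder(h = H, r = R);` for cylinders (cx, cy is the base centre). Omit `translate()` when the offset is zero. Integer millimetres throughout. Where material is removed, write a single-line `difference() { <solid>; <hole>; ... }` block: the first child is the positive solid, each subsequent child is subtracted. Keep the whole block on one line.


difference() { translate([371, 484, 0]) cylinder(h = 847, r = 156); translate([371, 484, 0]) cylinder(h = 847, r = 129); }


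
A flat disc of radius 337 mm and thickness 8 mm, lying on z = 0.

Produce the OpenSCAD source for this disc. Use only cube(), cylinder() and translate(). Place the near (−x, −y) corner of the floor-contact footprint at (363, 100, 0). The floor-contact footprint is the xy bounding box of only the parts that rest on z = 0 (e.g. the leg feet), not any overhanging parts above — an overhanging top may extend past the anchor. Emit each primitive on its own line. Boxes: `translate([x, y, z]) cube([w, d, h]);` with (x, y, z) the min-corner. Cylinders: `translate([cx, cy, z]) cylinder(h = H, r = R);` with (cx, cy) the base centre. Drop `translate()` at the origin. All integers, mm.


translate([700, 437, 0]) cylinder(h = 8, r = 337);


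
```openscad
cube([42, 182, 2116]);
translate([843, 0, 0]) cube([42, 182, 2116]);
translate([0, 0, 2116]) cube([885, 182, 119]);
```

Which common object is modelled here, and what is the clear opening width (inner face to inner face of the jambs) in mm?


A door frame. The clear opening width is 801 mm.

Two 2116 mm tall posts with a header on top — a door frame. The left jamb is 42 mm wide at x = 0; the right jamb starts at x = 843. The clear opening is 843 − 42 = 801 mm.


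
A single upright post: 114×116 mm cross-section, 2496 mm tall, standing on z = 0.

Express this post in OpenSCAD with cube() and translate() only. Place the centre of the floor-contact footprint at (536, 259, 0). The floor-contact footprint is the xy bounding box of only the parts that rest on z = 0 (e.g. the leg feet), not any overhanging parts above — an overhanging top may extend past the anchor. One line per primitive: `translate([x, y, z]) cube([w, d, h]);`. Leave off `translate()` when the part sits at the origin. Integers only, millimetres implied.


translate([479, 201, 0]) cube([114, 116, 2496]);


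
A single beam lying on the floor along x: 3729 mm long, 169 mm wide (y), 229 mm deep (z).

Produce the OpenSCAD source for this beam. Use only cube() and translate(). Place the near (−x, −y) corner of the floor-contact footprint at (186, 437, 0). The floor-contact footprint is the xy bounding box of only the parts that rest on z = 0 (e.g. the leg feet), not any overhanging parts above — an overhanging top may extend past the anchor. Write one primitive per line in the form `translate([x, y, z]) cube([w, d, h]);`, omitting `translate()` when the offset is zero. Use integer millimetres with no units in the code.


translate([186, 437, 0]) cube([3729, 169, 229]);


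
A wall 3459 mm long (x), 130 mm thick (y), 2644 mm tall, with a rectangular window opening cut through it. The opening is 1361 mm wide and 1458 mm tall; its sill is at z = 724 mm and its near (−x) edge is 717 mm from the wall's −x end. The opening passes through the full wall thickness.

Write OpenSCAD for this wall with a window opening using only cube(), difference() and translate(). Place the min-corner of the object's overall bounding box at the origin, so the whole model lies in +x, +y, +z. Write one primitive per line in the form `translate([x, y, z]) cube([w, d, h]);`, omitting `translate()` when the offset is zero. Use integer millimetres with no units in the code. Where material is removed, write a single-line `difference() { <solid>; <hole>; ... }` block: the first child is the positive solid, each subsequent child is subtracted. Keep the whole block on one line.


difference() { cube([3459, 130, 2644]); translate([717, 0, 724]) cube([1361, 130, 1458]); }


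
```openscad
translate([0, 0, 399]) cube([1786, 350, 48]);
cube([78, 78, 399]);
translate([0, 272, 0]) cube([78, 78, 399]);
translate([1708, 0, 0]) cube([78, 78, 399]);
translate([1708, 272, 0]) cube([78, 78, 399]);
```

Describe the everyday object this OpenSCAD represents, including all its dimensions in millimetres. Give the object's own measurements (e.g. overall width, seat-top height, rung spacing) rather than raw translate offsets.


A bench: a 1786×350 mm seat slab, 48 mm thick, top at z = 447 mm, on four 78×78 mm square legs flush with the seat corners and standing on z = 0.


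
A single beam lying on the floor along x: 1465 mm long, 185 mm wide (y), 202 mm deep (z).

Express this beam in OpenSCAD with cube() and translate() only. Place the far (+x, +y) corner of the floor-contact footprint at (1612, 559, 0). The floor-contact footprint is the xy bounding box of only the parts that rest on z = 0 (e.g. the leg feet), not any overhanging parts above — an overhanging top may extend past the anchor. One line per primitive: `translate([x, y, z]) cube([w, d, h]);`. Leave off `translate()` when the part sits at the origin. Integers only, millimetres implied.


translate([147, 374, 0]) cube([1465, 185, 202]);


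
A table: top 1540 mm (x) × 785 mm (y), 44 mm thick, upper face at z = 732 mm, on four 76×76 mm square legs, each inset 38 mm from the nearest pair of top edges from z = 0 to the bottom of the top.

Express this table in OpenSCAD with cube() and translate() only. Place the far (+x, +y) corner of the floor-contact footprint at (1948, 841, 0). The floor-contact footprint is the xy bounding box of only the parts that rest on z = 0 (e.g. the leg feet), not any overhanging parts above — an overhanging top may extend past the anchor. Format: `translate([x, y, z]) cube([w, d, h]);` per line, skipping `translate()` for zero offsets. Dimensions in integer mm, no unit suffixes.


// leg_h = 732 - 44 = 688
translate([446, 94, 688]) cube([1540, 785, 44]);
translate([484, 132, 0]) cube([76, 76, 688]);
translate([1872, 132, 0]) cube([76, 76, 688]);
translate([484, 765, 0]) cube([76, 76, 688]);
translate([1872, 765, 0]) cube([76, 76, 688]);


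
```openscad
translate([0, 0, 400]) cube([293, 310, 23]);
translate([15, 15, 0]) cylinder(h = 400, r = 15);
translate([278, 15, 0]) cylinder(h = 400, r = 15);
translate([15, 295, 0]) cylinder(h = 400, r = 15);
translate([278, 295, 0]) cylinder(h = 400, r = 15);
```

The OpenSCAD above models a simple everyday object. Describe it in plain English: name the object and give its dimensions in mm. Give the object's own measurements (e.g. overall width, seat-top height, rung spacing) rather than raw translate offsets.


A four-legged stool. The seat is a 293×310×23 mm slab whose top surface is at z = 423 mm; four round legs, each 30 mm in diameter, run from the floor (z = 0) to the underside of the seat, each leg's axis is inset half a diameter from the nearest pair of seat edges (so the leg's bounding box is flush with the corner).


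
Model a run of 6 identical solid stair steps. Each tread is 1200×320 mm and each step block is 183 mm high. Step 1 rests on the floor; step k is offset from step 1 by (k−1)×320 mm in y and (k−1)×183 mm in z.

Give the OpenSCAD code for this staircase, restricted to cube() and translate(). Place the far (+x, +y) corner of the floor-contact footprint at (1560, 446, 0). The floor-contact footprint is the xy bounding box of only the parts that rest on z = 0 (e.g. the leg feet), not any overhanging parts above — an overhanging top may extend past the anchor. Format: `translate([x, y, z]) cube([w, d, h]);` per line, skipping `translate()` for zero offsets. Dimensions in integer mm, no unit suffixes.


translate([360, 126, 0]) cube([1200, 320, 183]);
translate([360, 446, 183]) cube([1200, 320, 183]);
translate([360, 766, 366]) cube([1200, 320, 183]);
translate([360, 1086, 549]) cube([1200, 320, 183]);
translate([360, 1406, 732]) cube([1200, 320, 183]);
translate([360, 1726, 915]) cube([1200, 320, 183]);


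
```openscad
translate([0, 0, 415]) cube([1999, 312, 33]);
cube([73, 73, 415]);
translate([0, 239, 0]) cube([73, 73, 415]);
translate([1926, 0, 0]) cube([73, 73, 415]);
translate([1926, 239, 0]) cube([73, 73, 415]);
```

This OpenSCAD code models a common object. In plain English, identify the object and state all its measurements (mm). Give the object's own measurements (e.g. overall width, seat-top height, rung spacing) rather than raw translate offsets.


A bench: a 1999×312 mm seat slab, 33 mm thick, top at z = 448 mm, on four 73×73 mm square legs flush with the seat corners and standing on z = 0.


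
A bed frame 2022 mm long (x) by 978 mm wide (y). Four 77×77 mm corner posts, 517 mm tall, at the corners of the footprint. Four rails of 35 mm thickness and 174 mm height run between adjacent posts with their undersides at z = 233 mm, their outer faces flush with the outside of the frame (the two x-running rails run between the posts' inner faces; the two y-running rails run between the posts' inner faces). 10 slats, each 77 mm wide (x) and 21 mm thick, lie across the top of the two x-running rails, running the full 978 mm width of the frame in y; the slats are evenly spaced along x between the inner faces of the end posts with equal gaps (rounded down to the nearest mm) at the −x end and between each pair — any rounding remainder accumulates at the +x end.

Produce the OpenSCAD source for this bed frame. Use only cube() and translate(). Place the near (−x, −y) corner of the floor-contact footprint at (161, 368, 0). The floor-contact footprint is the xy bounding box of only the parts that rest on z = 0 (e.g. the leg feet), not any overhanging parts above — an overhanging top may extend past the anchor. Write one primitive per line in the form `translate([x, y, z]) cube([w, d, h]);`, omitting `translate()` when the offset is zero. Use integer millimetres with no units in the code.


// slat z = rail_z + rail_h = 233 + 174 = 407
// slat gap = ⌊(1868 − 10·77) / 11⌋ = 99
translate([161, 368, 0]) cube([77, 77, 517]);
translate([161, 1269, 0]) cube([77, 77, 517]);
translate([2106, 368, 0]) cube([77, 77, 517]);
translate([2106, 1269, 0]) cube([77, 77, 517]);
translate([238, 368, 233]) cube([1868, 35, 174]);
translate([238, 1311, 233]) cube([1868, 35, 174]);
translate([161, 445, 233]) cube([35, 824, 174]);
translate([2148, 445, 233]) cube([35, 824, 174]);
translate([337, 368, 407]) cube([77, 978, 21]);
translate([513, 368, 407]) cube([77, 978, 21]);
translate([689, 368, 407]) cube([77, 978, 21]);
translate([865, 368, 407]) cube([77, 978, 21]);
translate([1041, 368, 407]) cube([77, 978, 21]);
translate([1217, 368, 407]) cube([77, 978, 21]);
translate([1393, 368, 407]) cube([77, 978, 21]);
translate([1569, 368, 407]) cube([77, 978, 21]);
translate([1745, 368, 407]) cube([77, 978, 21]);
translate([1921, 368, 407]) cube([77, 978, 21]);


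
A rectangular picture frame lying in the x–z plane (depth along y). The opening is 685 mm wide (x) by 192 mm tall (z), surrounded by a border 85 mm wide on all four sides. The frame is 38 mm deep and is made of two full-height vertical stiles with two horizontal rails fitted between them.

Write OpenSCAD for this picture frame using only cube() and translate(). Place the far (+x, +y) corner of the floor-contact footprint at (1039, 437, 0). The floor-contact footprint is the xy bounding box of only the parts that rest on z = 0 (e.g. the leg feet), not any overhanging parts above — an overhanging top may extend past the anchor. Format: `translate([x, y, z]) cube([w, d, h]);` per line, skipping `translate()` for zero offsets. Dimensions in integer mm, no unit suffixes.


translate([184, 399, 0]) cube([85, 38, 362]);
translate([954, 399, 0]) cube([85, 38, 362]);
translate([269, 399, 0]) cube([685, 38, 85]);
translate([269, 399, 277]) cube([685, 38, 85]);


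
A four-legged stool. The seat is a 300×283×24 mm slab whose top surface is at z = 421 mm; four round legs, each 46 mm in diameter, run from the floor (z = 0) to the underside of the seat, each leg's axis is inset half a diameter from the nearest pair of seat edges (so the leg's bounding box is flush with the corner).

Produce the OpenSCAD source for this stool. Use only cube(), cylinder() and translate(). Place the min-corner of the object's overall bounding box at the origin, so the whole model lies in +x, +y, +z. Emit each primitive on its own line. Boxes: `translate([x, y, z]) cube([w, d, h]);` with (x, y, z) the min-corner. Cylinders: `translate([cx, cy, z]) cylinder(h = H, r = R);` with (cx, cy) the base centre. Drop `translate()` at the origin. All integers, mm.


translate([0, 0, 397]) cube([300, 283, 24]);
translate([23, 23, 0]) cylinder(h = 397, r = 23);
translate([277, 23, 0]) cylinder(h = 397, r = 23);
translate([23, 260, 0]) cylinder(h = 397, r = 23);
translate([277, 260, 0]) cylinder(h = 397, r = 23);


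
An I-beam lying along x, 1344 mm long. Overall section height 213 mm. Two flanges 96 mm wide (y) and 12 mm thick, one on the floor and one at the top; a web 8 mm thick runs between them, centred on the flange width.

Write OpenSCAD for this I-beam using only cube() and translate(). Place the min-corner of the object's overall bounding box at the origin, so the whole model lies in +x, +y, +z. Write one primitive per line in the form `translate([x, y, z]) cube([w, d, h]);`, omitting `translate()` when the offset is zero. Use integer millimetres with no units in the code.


cube([1344, 96, 12]);
translate([0, 44, 12]) cube([1344, 8, 189]);
translate([0, 0, 201]) cube([1344, 96, 12]);


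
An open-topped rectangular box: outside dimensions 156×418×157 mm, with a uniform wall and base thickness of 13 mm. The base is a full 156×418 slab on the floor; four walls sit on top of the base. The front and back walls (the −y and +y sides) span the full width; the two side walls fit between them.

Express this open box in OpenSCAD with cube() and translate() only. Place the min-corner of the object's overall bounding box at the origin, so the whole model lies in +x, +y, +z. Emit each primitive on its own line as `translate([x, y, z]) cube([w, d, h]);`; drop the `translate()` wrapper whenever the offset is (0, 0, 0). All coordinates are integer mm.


cube([156, 418, 13]);
translate([0, 0, 13]) cube([156, 13, 144]);
translate([0, 405, 13]) cube([156, 13, 144]);
translate([0, 13, 13]) cube([13, 392, 144]);
translate([143, 13, 13]) cube([13, 392, 144]);


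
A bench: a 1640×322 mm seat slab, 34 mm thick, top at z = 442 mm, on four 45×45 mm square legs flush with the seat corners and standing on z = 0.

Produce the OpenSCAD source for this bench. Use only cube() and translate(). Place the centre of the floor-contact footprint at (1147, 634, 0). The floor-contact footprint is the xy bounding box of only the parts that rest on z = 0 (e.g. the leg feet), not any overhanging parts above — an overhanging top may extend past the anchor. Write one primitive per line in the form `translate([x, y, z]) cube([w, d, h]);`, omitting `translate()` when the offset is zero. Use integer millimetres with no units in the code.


// leg_h = 442 − 34 = 408
translate([327, 473, 408]) cube([1640, 322, 34]);
translate([327, 473, 0]) cube([45, 45, 408]);
translate([327, 750, 0]) cube([45, 45, 408]);
translate([1922, 473, 0]) cube([45, 45, 408]);
translate([1922, 750, 0]) cube([45, 45, 408]);


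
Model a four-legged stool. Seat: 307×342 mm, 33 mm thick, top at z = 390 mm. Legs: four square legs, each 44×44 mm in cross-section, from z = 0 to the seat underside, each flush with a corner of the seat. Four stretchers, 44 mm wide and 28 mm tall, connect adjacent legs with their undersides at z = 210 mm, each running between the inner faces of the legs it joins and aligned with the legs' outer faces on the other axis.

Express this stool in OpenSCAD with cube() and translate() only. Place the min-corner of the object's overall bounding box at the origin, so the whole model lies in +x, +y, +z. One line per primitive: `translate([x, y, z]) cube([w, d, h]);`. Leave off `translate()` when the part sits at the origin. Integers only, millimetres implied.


translate([0, 0, 357]) cube([307, 342, 33]);
cube([44, 44, 357]);
translate([263, 0, 0]) cube([44, 44, 357]);
translate([0, 298, 0]) cube([44, 44, 357]);
translate([263, 298, 0]) cube([44, 44, 357]);
translate([44, 0, 210]) cube([219, 44, 28]);
translate([44, 298, 210]) cube([219, 44, 28]);
translate([0, 44, 210]) cube([44, 254, 28]);
translate([263, 44, 210]) cube([44, 254, 28]);


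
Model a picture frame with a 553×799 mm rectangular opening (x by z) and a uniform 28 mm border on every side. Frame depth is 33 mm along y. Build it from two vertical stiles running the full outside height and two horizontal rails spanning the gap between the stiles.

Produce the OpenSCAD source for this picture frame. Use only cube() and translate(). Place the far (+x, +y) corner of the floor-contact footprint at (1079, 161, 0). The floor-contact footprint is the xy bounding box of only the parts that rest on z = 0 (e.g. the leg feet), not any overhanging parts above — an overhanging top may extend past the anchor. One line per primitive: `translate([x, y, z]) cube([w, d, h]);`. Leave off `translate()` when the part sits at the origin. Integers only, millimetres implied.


translate([470, 128, 0]) cube([28, 33, 855]);
translate([1051, 128, 0]) cube([28, 33, 855]);
translate([498, 128, 0]) cube([553, 33, 28]);
translate([498, 128, 827]) cube([553, 33, 28]);


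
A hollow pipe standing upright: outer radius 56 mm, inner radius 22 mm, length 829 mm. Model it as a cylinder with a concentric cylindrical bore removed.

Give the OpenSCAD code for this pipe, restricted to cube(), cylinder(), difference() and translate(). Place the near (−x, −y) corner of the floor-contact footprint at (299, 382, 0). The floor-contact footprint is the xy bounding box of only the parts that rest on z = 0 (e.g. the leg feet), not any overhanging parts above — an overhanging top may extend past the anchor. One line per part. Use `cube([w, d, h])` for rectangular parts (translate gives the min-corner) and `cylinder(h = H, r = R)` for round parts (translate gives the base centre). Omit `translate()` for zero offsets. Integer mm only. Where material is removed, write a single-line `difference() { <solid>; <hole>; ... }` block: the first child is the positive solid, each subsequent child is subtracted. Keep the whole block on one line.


difference() { translate([355, 438, 0]) cylinder(h = 829, r = 56); translate([355, 438, 0]) cylinder(h = 829, r = 22); }


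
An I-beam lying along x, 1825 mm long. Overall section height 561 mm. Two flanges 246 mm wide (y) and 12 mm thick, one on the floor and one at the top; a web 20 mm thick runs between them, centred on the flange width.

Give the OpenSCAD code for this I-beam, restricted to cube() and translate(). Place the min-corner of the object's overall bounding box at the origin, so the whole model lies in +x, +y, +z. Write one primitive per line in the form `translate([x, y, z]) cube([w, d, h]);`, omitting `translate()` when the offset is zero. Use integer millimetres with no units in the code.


cube([1825, 246, 12]);
translate([0, 113, 12]) cube([1825, 20, 537]);
translate([0, 0, 549]) cube([1825, 246, 12]);


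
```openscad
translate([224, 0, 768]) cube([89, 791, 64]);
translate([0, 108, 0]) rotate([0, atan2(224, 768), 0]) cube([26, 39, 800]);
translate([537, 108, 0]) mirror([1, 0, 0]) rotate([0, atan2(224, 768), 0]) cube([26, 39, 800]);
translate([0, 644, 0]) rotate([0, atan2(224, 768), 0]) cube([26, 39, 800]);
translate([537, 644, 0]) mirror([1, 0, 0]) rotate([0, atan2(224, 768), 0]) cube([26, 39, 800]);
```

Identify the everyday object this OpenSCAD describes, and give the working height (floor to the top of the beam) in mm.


A sawhorse. The overall height is 832 mm.

A beam across two mirrored pairs of raked legs — a sawhorse. The beam's underside is at z = 768 (matching the legs' vertical rise in atan2(224, 768)) and the beam is 64 mm tall, so its top is at 768 + 64 = 832 mm. The raked legs top out at the beam's underside, so that is the highest point.


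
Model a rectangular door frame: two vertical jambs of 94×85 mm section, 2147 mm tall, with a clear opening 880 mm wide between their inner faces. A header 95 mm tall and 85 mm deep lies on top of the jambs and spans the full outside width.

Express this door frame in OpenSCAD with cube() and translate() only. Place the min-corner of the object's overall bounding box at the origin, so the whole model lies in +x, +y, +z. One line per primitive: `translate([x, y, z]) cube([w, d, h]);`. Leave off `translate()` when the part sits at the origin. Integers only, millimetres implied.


cube([94, 85, 2147]);
translate([974, 0, 0]) cube([94, 85, 2147]);
translate([0, 0, 2147]) cube([1068, 85, 95]);


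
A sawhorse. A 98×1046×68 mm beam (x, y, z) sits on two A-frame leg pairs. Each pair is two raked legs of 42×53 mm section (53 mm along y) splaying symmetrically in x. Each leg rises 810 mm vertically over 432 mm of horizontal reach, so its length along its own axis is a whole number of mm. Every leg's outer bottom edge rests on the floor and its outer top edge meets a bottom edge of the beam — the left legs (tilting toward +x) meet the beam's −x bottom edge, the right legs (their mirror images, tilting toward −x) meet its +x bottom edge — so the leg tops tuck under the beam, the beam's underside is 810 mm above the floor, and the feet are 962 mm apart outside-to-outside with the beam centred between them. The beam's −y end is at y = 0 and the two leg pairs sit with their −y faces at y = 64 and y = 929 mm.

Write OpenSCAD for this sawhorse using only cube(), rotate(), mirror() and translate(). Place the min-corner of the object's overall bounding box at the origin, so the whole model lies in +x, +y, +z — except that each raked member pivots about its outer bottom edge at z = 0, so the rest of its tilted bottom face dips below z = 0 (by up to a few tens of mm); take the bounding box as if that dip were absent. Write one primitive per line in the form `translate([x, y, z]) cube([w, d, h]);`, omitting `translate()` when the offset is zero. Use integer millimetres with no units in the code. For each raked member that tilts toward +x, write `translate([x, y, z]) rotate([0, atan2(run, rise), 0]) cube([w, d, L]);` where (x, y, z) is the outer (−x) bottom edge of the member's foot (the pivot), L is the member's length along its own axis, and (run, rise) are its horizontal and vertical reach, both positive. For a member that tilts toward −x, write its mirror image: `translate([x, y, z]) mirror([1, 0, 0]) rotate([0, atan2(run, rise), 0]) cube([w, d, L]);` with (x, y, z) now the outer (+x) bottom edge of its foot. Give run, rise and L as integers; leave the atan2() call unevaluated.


translate([432, 0, 810]) cube([98, 1046, 68]);
translate([0, 64, 0]) rotate([0, atan2(432, 810), 0]) cube([42, 53, 918]);
translate([962, 64, 0]) mirror([1, 0, 0]) rotate([0, atan2(432, 810), 0]) cube([42, 53, 918]);
translate([0, 929, 0]) rotate([0, atan2(432, 810), 0]) cube([42, 53, 918]);
translate([962, 929, 0]) mirror([1, 0, 0]) rotate([0, atan2(432, 810), 0]) cube([42, 53, 918]);


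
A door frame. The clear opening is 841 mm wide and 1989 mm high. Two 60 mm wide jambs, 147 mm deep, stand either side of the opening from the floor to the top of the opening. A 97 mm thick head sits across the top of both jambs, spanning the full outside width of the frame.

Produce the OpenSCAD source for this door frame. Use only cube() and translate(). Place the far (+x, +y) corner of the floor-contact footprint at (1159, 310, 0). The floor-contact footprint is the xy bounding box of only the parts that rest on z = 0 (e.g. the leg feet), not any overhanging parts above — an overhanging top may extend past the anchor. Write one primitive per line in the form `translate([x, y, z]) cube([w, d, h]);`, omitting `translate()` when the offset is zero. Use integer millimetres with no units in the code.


translate([198, 163, 0]) cube([60, 147, 1989]);
translate([1099, 163, 0]) cube([60, 147, 1989]);
translate([198, 163, 1989]) cube([961, 147, 97]);


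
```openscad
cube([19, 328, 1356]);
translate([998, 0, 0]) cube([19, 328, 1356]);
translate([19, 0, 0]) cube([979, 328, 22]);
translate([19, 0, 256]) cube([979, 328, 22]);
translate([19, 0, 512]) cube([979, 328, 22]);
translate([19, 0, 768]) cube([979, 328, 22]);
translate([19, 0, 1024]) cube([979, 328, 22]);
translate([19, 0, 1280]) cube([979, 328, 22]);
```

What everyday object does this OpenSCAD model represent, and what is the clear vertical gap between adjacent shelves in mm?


A bookshelf. The clear shelf gap is 234 mm.

Two tall side panels with 6 horizontal boards between them — a bookshelf. The first two shelf undersides are at z = 0 and z = 256; with shelf thickness 22, the clear gap is 256 − 0 − 22 = 234 mm.


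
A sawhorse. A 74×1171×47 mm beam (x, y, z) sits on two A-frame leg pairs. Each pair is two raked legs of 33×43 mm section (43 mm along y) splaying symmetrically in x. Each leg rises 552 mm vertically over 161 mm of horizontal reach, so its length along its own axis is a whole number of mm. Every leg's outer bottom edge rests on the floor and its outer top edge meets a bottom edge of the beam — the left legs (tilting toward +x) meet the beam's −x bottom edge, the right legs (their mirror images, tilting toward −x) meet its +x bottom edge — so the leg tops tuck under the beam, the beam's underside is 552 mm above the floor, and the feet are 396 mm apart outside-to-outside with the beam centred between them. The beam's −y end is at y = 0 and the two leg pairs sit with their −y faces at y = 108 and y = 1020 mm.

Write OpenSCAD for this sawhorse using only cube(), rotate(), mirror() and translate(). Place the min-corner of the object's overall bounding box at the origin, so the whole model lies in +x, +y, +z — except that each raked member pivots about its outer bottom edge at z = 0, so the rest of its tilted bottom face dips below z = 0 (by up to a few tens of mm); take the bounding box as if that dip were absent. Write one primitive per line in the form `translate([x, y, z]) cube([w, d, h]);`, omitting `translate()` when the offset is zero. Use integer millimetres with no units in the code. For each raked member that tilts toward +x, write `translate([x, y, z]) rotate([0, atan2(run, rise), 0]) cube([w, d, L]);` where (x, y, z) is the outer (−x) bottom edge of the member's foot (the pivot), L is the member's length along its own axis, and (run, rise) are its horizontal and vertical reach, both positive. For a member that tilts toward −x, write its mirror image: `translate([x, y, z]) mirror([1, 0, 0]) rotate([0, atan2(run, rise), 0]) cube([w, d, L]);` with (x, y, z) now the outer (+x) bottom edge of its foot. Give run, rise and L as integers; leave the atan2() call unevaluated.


translate([161, 0, 552]) cube([74, 1171, 47]);
translate([0, 108, 0]) rotate([0, atan2(161, 552), 0]) cube([33, 43, 575]);
translate([396, 108, 0]) mirror([1, 0, 0]) rotate([0, atan2(161, 552), 0]) cube([33, 43, 575]);
translate([0, 1020, 0]) rotate([0, atan2(161, 552), 0]) cube([33, 43, 575]);
translate([396, 1020, 0]) mirror([1, 0, 0]) rotate([0, atan2(161, 552), 0]) cube([33, 43, 575]);


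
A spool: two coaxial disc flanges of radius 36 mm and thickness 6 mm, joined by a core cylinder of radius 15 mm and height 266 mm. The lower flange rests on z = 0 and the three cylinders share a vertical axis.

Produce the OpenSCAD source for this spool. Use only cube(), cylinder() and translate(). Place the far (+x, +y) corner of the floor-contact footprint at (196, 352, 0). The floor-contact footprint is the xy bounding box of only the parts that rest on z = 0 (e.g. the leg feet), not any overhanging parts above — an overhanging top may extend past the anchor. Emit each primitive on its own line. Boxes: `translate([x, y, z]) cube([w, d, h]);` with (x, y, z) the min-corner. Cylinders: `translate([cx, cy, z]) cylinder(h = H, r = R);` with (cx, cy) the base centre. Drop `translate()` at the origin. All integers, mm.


translate([160, 316, 0]) cylinder(h = 6, r = 36);
translate([160, 316, 6]) cylinder(h = 266, r = 15);
translate([160, 316, 272]) cylinder(h = 6, r = 36);


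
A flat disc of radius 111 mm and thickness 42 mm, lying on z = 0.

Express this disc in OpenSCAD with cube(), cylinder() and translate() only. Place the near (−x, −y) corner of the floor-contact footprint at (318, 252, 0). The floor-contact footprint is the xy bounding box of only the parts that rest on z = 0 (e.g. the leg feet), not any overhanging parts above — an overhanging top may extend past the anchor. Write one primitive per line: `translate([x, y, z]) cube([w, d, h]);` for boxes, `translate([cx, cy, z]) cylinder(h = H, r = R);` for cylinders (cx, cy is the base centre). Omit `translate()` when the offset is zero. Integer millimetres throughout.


translate([429, 363, 0]) cylinder(h = 42, r = 111);
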